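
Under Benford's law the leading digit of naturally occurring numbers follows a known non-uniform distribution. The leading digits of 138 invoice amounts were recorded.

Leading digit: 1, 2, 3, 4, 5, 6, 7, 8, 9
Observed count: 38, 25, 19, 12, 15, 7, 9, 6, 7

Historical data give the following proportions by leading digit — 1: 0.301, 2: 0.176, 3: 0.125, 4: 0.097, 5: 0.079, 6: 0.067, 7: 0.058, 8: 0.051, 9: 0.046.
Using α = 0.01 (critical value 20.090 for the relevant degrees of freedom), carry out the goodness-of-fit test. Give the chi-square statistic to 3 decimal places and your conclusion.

Expected counts E_i = n·p_i: 138×0.301 = 41.538, 138×0.176 = 24.288, 138×0.125 = 17.25, 138×0.097 = 13.386, 138×0.079 = 10.902, 138×0.067 = 9.246, 138×0.058 = 8.004, 138×0.051 = 7.038, 138×0.046 = 6.348.
χ² = (38−41.538)²/41.538 + (25−24.288)²/24.288 + (19−17.25)²/17.25 + (12−13.386)²/13.386 + (15−10.902)²/10.902 + (7−9.246)²/9.246 + (9−8.004)²/8.004 + (6−7.038)²/7.038 + (7−6.348)²/6.348
   = 0.3013 + 0.0209 + 0.1775 + 0.1435 + 1.5404 + 0.5456 + 0.1239 + 0.1531 + 0.0670
Sum = 3.073
df = 8. Since 3.073 < 20.090, we do not reject H₀.

3.073; do not reject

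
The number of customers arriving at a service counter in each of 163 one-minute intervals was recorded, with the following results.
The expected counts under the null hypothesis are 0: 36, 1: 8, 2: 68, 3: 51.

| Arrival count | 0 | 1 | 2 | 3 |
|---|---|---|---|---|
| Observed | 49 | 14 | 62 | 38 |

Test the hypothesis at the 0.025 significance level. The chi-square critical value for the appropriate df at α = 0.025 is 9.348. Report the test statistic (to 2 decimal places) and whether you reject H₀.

χ² = (49−36)²/36 + (14−8)²/8 + (62−68)²/68 + (38−51)²/51
   = 4.694 + 4.500 + 0.529 + 3.314
Sum = 13.04
df = 3. Since 13.04 > 9.348, we reject H₀.

13.04; reject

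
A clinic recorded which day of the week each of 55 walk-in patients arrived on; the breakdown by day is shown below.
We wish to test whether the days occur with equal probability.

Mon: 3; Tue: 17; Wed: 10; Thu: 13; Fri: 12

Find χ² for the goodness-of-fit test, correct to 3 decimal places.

9.636

Under H₀ each category has probability 1/5, so each expected count is 55/5 = 11.
χ² = (3−11)²/11 + (17−11)²/11 + (10−11)²/11 + (13−11)²/11 + (12−11)²/11
   = 5.8182 + 3.2727 + 0.0909 + 0.3636 + 0.0909
Sum = 9.636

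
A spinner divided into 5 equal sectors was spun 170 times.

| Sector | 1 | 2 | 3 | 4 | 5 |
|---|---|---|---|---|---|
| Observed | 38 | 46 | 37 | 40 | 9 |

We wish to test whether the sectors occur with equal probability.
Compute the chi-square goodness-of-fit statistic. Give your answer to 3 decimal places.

24.412

Under H₀ each category has probability 1/5, so each expected count is 170/5 = 34.
χ² = (38−34)²/34 + (46−34)²/34 + (37−34)²/34 + (40−34)²/34 + (9−34)²/34
   = 0.4706 + 4.2353 + 0.2647 + 1.0588 + 18.3824
Sum = 24.412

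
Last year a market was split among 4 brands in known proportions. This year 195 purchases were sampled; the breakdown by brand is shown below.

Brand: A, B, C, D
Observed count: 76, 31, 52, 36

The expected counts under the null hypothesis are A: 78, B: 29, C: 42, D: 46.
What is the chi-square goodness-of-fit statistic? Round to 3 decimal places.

A: (76 − 78)²/78 = 4/78 = 0.0513
B: (31 − 29)²/29 = 4/29 = 0.1379
C: (52 − 42)²/42 = 100/42 = 2.3810
D: (36 − 46)²/46 = 100/46 = 2.1739
Sum = 4.744

4.744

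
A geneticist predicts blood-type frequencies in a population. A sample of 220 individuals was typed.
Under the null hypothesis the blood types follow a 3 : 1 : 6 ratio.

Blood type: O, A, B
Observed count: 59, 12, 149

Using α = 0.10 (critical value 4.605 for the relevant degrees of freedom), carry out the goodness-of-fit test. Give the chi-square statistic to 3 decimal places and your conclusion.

7.477; reject

Ratio total = 10. Expected counts: 220×3/10 = 66, 220×1/10 = 22, 220×6/10 = 132.
O: (59 − 66)²/66 = 49/66 = 0.7424
A: (12 − 22)²/22 = 100/22 = 4.5455
B: (149 − 132)²/132 = 289/132 = 2.1894
Sum = 7.477
df = 2. Since 7.477 > 4.605, we reject H₀.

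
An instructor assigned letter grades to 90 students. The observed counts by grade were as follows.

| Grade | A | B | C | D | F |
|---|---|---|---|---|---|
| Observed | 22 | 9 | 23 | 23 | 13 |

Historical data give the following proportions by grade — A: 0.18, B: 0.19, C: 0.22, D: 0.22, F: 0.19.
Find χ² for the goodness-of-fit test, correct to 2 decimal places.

Expected counts E_i = n·p_i: 90×0.18 = 16.2, 90×0.19 = 17.1, 90×0.22 = 19.8, 90×0.22 = 19.8, 90×0.19 = 17.1.
χ² = (22−16.2)²/16.2 + (9−17.1)²/17.1 + (23−19.8)²/19.8 + (23−19.8)²/19.8 + (13−17.1)²/17.1
   = 2.077 + 3.837 + 0.517 + 0.517 + 0.983
Sum = 7.93

7.93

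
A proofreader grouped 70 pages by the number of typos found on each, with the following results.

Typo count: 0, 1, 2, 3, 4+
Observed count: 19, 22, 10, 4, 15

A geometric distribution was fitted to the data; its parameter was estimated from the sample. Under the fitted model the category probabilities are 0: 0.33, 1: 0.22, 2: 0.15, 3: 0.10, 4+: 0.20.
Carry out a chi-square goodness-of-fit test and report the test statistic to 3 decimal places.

Expected counts E_i = n·p_i: 70×0.33 = 23.1, 70×0.22 = 15.4, 70×0.15 = 10.5, 70×0.10 = 7, 70×0.20 = 14.
cat         O        E   (O−E)²/E
0          19     23.1     0.7277
1          22     15.4     2.8286
2          10     10.5     0.0238
3           4        7     1.2857
4+         15       14     0.0714
Sum = 4.937

4.937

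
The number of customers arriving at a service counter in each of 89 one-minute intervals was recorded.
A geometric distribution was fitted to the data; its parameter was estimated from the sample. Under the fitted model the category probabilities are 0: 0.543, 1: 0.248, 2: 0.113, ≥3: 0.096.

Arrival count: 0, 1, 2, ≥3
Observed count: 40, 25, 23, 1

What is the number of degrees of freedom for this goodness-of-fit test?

There are k = 4 categories and 1 parameter estimated from the data, so df = 4 − 1 − 1 = 2.

2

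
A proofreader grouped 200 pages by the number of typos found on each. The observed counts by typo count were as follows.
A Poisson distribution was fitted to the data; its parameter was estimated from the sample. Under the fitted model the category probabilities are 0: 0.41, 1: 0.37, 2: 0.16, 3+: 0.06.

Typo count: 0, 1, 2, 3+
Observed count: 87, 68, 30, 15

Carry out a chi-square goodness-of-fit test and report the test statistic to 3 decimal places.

1.666

Expected counts E_i = n·p_i: 200×0.41 = 82, 200×0.37 = 74, 200×0.16 = 32, 200×0.06 = 12.
0: (87 − 82)²/82 = 25/82 = 0.3049
1: (68 − 74)²/74 = 36/74 = 0.4865
2: (30 − 32)²/32 = 4/32 = 0.1250
3+: (15 − 12)²/12 = 9/12 = 0.7500
Sum = 1.666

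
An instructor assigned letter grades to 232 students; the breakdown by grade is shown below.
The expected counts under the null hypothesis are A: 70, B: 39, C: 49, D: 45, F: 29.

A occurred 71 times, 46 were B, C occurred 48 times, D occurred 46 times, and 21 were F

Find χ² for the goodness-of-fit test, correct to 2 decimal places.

3.52

χ² = (71−70)²/70 + (46−39)²/39 + (48−49)²/49 + (46−45)²/45 + (21−29)²/29
   = 0.014 + 1.256 + 0.020 + 0.022 + 2.207
Sum = 3.52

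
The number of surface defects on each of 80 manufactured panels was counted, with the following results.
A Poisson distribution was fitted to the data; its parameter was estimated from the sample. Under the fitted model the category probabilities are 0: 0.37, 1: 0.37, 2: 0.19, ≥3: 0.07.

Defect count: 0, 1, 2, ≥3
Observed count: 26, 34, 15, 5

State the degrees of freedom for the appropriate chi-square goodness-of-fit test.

There are k = 4 categories and 1 parameter estimated from the data, so df = 4 − 1 − 1 = 2.

2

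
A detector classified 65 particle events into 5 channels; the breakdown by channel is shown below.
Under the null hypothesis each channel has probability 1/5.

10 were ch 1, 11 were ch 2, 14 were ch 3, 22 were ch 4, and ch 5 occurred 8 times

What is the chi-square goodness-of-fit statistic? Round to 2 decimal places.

9.23

Expected count for each of the 5 categories: 65/5 = 13.
χ² = (10−13)²/13 + (11−13)²/13 + (14−13)²/13 + (22−13)²/13 + (8−13)²/13
   = 0.692 + 0.308 + 0.077 + 6.231 + 1.923
Sum = 9.23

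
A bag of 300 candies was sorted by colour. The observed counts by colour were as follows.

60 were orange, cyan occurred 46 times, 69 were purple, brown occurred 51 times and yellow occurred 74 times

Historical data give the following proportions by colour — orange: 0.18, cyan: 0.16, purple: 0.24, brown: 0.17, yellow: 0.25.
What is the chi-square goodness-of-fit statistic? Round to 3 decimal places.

Expected counts E_i = n·p_i: 300×0.18 = 54, 300×0.16 = 48, 300×0.24 = 72, 300×0.17 = 51, 300×0.25 = 75.
χ² = (60−54)²/54 + (46−48)²/48 + (69−72)²/72 + (51−51)²/51 + (74−75)²/75
   = 0.6667 + 0.0833 + 0.1250 + 0.0000 + 0.0133
Sum = 0.888

0.888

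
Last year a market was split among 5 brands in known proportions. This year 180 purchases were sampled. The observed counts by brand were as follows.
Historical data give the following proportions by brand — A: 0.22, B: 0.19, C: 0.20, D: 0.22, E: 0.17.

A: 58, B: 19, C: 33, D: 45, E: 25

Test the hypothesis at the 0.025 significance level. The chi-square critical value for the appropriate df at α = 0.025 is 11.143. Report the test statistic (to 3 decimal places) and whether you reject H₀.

Expected counts E_i = n·p_i: 180×0.22 = 39.6, 180×0.19 = 34.2, 180×0.20 = 36, 180×0.22 = 39.6, 180×0.17 = 30.6.
cat         O        E   (O−E)²/E
A          58     39.6     8.5495
B          19     34.2     6.7556
C          33       36     0.2500
D          45     39.6     0.7364
E          25     30.6     1.0248
Sum = 17.316
df = 4. Since 17.316 > 11.143, we reject H₀.

17.316; reject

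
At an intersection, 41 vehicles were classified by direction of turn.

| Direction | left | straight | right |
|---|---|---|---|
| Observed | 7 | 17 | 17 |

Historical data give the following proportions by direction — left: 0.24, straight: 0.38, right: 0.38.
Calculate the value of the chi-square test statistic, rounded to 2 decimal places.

1.08

Expected counts E_i = n·p_i: 41×0.24 = 9.84, 41×0.38 = 15.58, 41×0.38 = 15.58.
left: (7 − 9.84)²/9.84 = 8.0656/9.84 = 0.820
straight: (17 − 15.58)²/15.58 = 2.0164/15.58 = 0.129
right: (17 − 15.58)²/15.58 = 2.0164/15.58 = 0.129
Sum = 1.08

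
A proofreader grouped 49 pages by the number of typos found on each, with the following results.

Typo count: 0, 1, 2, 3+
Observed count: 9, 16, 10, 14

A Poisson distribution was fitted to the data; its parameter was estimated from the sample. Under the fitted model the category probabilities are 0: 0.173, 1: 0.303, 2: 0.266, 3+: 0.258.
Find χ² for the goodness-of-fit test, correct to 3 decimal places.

Expected counts E_i = n·p_i: 49×0.173 = 8.477, 49×0.303 = 14.847, 49×0.266 = 13.034, 49×0.258 = 12.642.
cat         O        E   (O−E)²/E
0           9    8.477     0.0323
1          16   14.847     0.0895
2          10   13.034     0.7062
3+         14   12.642     0.1459
Sum = 0.974

0.974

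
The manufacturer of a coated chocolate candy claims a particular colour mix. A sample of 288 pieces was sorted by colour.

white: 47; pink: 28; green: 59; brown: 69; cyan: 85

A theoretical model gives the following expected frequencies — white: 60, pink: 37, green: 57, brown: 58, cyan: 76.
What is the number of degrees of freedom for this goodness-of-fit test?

There are k = 5 categories and no parameters were estimated from the data, so df = 5 − 1 = 4.

4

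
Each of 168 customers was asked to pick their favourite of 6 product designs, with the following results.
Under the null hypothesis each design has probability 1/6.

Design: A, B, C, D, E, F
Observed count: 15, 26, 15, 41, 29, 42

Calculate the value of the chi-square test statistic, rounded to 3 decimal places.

25.286

Expected count for each of the 6 categories: 168/6 = 28.
χ² = (15−28)²/28 + (26−28)²/28 + (15−28)²/28 + (41−28)²/28 + (29−28)²/28 + (42−28)²/28
   = 6.0357 + 0.1429 + 6.0357 + 6.0357 + 0.0357 + 7.0000
Sum = 25.286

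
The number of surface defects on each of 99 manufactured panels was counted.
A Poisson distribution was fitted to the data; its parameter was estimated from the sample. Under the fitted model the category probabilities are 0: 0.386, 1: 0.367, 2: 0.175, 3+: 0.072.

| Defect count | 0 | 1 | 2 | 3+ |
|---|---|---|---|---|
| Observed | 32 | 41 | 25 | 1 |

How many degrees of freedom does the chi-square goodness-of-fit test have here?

There are k = 4 categories and 1 parameter estimated from the data, so df = 4 − 1 − 1 = 2.

2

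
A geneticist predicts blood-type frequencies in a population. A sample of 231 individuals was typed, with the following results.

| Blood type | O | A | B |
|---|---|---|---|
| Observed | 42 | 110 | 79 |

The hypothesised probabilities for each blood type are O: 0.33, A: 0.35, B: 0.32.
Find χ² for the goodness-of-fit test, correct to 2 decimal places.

26.23

Expected counts E_i = n·p_i: 231×0.33 = 76.23, 231×0.35 = 80.85, 231×0.32 = 73.92.
cat         O        E   (O−E)²/E
O          42    76.23     15.370
A         110    80.85     10.510
B          79    73.92      0.349
Sum = 26.23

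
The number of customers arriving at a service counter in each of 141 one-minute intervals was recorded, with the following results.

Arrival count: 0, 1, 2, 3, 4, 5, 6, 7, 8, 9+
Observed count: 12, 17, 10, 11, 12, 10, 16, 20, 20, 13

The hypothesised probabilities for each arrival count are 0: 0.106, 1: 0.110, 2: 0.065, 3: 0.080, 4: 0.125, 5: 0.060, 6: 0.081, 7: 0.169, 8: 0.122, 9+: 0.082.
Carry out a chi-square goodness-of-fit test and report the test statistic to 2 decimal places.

5.97

Expected counts E_i = n·p_i: 141×0.106 = 14.946, 141×0.110 = 15.51, 141×0.065 = 9.165, 141×0.080 = 11.28, 141×0.125 = 17.625, 141×0.060 = 8.46, 141×0.081 = 11.421, 141×0.169 = 23.829, 141×0.122 = 17.202, 141×0.082 = 11.562.
0: (12 − 14.946)²/14.946 = 8.678916/14.946 = 0.581
1: (17 − 15.51)²/15.51 = 2.2201/15.51 = 0.143
2: (10 − 9.165)²/9.165 = 0.697225/9.165 = 0.076
3: (11 − 11.28)²/11.28 = 0.0784/11.28 = 0.007
4: (12 − 17.625)²/17.625 = 31.640625/17.625 = 1.795
5: (10 − 8.46)²/8.46 = 2.3716/8.46 = 0.280
6: (16 − 11.421)²/11.421 = 20.967241/11.421 = 1.836
7: (20 − 23.829)²/23.829 = 14.661241/23.829 = 0.615
8: (20 − 17.202)²/17.202 = 7.828804/17.202 = 0.455
9+: (13 − 11.562)²/11.562 = 2.067844/11.562 = 0.179
Sum = 5.97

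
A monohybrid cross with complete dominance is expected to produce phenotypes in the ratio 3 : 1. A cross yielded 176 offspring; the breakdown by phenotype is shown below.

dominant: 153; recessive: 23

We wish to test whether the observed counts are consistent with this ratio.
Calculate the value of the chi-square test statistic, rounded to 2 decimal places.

13.36

Ratio total = 4. Expected counts: 176×3/4 = 132, 176×1/4 = 44.
dominant: (153 − 132)²/132 = 441/132 = 3.341
recessive: (23 − 44)²/44 = 441/44 = 10.023
Sum = 13.36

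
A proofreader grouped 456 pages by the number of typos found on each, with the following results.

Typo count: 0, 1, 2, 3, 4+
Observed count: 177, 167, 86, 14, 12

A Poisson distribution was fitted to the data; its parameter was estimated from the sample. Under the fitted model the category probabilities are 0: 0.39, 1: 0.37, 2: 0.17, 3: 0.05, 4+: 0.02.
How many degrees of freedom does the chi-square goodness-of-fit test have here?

There are k = 5 categories and 1 parameter estimated from the data, so df = 5 − 1 − 1 = 3.

3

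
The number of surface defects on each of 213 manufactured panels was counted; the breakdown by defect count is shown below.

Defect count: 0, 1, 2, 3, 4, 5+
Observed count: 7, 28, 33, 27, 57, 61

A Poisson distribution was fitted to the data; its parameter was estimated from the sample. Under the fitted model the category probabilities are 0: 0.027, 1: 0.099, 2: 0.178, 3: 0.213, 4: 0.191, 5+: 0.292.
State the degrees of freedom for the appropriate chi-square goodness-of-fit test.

4

There are k = 6 categories and 1 parameter estimated from the data, so df = 6 − 1 − 1 = 4.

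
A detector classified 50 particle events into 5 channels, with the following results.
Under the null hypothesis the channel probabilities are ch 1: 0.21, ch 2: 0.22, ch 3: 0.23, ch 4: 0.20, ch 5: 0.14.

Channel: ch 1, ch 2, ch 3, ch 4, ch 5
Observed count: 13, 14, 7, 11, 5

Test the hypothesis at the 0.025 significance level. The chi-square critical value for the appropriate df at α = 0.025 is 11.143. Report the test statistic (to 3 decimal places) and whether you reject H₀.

Expected counts E_i = n·p_i: 50×0.21 = 10.5, 50×0.22 = 11, 50×0.23 = 11.5, 50×0.20 = 10, 50×0.14 = 7.
χ² = (13−10.5)²/10.5 + (14−11)²/11 + (7−11.5)²/11.5 + (11−10)²/10 + (5−7)²/7
   = 0.5952 + 0.8182 + 1.7609 + 0.1000 + 0.5714
Sum = 3.846
df = 4. Since 3.846 < 11.143, we do not reject H₀.

3.846; do not reject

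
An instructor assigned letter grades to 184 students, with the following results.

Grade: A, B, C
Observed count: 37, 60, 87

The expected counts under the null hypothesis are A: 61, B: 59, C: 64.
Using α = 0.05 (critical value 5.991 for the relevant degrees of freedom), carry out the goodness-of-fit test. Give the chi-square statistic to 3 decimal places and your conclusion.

17.725; reject

χ² = (37−61)²/61 + (60−59)²/59 + (87−64)²/64
   = 9.4426 + 0.0169 + 8.2656
Sum = 17.725
df = 2. Since 17.725 > 5.991, we reject H₀.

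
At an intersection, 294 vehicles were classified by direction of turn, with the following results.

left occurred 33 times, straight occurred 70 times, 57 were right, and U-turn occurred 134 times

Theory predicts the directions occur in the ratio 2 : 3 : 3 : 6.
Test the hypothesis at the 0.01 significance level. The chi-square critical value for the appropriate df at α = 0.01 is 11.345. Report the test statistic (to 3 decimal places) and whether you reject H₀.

Ratio total = 14. Expected counts: 294×2/14 = 42, 294×3/14 = 63, 294×3/14 = 63, 294×6/14 = 126.
left: (33 − 42)²/42 = 81/42 = 1.9286
straight: (70 − 63)²/63 = 49/63 = 0.7778
right: (57 − 63)²/63 = 36/63 = 0.5714
U-turn: (134 − 126)²/126 = 64/126 = 0.5079
Sum = 3.786
df = 3. Since 3.786 < 11.345, we do not reject H₀.

3.786; do not reject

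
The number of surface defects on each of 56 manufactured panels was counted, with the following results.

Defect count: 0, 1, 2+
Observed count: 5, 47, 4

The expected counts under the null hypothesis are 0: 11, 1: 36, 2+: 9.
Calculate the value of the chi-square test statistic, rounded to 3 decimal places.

cat         O        E   (O−E)²/E
0           5       11     3.2727
1          47       36     3.3611
2+          4        9     2.7778
Sum = 9.412

9.412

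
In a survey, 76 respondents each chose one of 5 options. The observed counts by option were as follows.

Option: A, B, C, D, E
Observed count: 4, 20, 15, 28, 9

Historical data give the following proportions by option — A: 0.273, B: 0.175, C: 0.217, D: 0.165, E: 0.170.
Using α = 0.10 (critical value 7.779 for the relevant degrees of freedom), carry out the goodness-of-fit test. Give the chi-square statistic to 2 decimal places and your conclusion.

Expected counts E_i = n·p_i: 76×0.273 = 20.748, 76×0.175 = 13.3, 76×0.217 = 16.492, 76×0.165 = 12.54, 76×0.170 = 12.92.
χ² = (4−20.748)²/20.748 + (20−13.3)²/13.3 + (15−16.492)²/16.492 + (28−12.54)²/12.54 + (9−12.92)²/12.92
   = 13.519 + 3.375 + 0.135 + 19.060 + 1.189
Sum = 37.28
df = 4. Since 37.28 > 7.779, we reject H₀.

37.28; reject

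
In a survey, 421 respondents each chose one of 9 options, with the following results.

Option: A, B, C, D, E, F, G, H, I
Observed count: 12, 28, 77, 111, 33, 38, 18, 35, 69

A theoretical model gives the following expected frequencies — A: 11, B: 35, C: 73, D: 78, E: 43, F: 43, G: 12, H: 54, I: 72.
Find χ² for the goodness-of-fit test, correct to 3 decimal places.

28.389

cat         O        E   (O−E)²/E
A          12       11     0.0909
B          28       35     1.4000
C          77       73     0.2192
D         111       78    13.9615
E          33       43     2.3256
F          38       43     0.5814
G          18       12     3.0000
H          35       54     6.6852
I          69       72     0.1250
Sum = 28.389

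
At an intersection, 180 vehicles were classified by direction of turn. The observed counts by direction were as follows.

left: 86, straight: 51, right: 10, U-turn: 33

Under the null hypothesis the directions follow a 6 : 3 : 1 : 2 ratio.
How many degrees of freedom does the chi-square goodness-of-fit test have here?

3

There are k = 4 categories and no parameters were estimated from the data, so df = 4 − 1 = 3.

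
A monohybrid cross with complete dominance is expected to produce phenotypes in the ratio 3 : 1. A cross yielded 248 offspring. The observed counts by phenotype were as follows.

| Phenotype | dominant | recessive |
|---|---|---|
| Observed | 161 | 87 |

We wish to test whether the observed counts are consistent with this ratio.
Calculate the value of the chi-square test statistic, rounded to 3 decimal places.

Ratio total = 4. Expected counts: 248×3/4 = 186, 248×1/4 = 62.
χ² = (161−186)²/186 + (87−62)²/62
   = 3.3602 + 10.0806
Sum = 13.441

13.441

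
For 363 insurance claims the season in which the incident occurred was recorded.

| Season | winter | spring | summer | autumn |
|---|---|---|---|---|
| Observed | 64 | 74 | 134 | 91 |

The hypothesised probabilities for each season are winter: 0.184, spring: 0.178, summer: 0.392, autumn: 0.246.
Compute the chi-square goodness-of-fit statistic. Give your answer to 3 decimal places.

Expected counts E_i = n·p_i: 363×0.184 = 66.792, 363×0.178 = 64.614, 363×0.392 = 142.296, 363×0.246 = 89.298.
cat         O        E   (O−E)²/E
winter     64   66.792     0.1167
spring     74   64.614     1.3634
summer    134  142.296     0.4837
autumn     91   89.298     0.0324
Sum = 1.996

1.996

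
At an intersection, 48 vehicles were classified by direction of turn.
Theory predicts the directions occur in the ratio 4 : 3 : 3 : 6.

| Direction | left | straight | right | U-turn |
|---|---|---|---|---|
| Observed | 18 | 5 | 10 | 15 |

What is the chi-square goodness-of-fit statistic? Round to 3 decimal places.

Ratio total = 16. Expected counts: 48×4/16 = 12, 48×3/16 = 9, 48×3/16 = 9, 48×6/16 = 18.
χ² = (18−12)²/12 + (5−9)²/9 + (10−9)²/9 + (15−18)²/18
   = 3.0000 + 1.7778 + 0.1111 + 0.5000
Sum = 5.389

5.389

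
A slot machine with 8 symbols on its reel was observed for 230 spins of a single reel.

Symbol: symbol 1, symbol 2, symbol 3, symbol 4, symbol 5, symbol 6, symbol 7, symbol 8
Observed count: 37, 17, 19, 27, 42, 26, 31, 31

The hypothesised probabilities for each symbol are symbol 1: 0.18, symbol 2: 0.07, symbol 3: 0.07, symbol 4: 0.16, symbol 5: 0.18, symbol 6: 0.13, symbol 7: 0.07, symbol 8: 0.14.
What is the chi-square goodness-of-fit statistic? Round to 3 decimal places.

Expected counts E_i = n·p_i: 230×0.18 = 41.4, 230×0.07 = 16.1, 230×0.07 = 16.1, 230×0.16 = 36.8, 230×0.18 = 41.4, 230×0.13 = 29.9, 230×0.07 = 16.1, 230×0.14 = 32.2.
symbol 1: (37 − 41.4)²/41.4 = 19.36/41.4 = 0.4676
symbol 2: (17 − 16.1)²/16.1 = 0.81/16.1 = 0.0503
symbol 3: (19 − 16.1)²/16.1 = 8.41/16.1 = 0.5224
symbol 4: (27 − 36.8)²/36.8 = 96.04/36.8 = 2.6098
symbol 5: (42 − 41.4)²/41.4 = 0.36/41.4 = 0.0087
symbol 6: (26 − 29.9)²/29.9 = 15.21/29.9 = 0.5087
symbol 7: (31 − 16.1)²/16.1 = 222.01/16.1 = 13.7894
symbol 8: (31 − 32.2)²/32.2 = 1.44/32.2 = 0.0447
Sum = 18.002

18.002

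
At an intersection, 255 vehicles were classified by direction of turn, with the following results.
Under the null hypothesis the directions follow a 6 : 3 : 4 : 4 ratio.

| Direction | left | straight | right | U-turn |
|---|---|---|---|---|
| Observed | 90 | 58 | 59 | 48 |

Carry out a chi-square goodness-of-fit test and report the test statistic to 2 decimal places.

Ratio total = 17. Expected counts: 255×6/17 = 90, 255×3/17 = 45, 255×4/17 = 60, 255×4/17 = 60.
χ² = (90−90)²/90 + (58−45)²/45 + (59−60)²/60 + (48−60)²/60
   = 0.000 + 3.756 + 0.017 + 2.400
Sum = 6.17

6.17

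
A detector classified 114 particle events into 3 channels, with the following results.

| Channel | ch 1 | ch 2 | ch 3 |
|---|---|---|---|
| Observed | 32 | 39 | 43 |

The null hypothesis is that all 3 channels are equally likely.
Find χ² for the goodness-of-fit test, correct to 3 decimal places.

Under H₀ each category has probability 1/3, so each expected count is 114/3 = 38.
ch 1: (32 − 38)²/38 = 36/38 = 0.9474
ch 2: (39 − 38)²/38 = 1/38 = 0.0263
ch 3: (43 − 38)²/38 = 25/38 = 0.6579
Sum = 1.632

1.632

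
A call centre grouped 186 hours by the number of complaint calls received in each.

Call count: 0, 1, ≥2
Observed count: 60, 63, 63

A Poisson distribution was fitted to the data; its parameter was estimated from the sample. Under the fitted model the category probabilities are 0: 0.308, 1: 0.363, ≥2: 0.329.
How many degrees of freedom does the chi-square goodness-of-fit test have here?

There are k = 3 categories and 1 parameter estimated from the data, so df = 3 − 1 − 1 = 1.

1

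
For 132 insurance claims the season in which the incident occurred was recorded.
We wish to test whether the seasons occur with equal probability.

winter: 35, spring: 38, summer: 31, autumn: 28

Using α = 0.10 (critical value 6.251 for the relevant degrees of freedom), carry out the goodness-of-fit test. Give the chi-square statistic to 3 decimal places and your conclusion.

Under H₀ each category has probability 1/4, so each expected count is 132/4 = 33.
cat         O        E   (O−E)²/E
winter     35       33     0.1212
spring     38       33     0.7576
summer     31       33     0.1212
autumn     28       33     0.7576
Sum = 1.758
df = 3. Since 1.758 < 6.251, we do not reject H₀.

1.758; do not reject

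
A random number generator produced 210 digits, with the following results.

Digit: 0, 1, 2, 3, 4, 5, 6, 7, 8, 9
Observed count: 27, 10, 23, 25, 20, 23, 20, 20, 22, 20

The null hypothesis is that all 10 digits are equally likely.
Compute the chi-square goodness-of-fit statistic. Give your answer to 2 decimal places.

Under H₀ each category has probability 1/10, so each expected count is 210/10 = 21.
cat         O        E   (O−E)²/E
0          27       21      1.714
1          10       21      5.762
2          23       21      0.190
3          25       21      0.762
4          20       21      0.048
5          23       21      0.190
6          20       21      0.048
7          20       21      0.048
8          22       21      0.048
9          20       21      0.048
Sum = 8.86

8.86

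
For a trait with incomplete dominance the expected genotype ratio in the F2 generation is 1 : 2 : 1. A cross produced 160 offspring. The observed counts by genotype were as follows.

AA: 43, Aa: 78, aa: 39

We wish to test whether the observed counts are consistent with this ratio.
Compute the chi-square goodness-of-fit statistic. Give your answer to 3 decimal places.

0.300

Ratio total = 4. Expected counts: 160×1/4 = 40, 160×2/4 = 80, 160×1/4 = 40.
AA: (43 − 40)²/40 = 9/40 = 0.2250
Aa: (78 − 80)²/80 = 4/80 = 0.0500
aa: (39 − 40)²/40 = 1/40 = 0.0250
Sum = 0.300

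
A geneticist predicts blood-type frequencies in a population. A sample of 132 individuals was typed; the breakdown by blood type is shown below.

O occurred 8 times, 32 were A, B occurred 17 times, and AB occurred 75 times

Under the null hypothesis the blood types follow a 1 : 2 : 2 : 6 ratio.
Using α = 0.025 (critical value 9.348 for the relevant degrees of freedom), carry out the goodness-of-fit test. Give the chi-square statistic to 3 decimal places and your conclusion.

6.167; do not reject

Ratio total = 11. Expected counts: 132×1/11 = 12, 132×2/11 = 24, 132×2/11 = 24, 132×6/11 = 72.
χ² = (8−12)²/12 + (32−24)²/24 + (17−24)²/24 + (75−72)²/72
   = 1.3333 + 2.6667 + 2.0417 + 0.1250
Sum = 6.167
df = 3. Since 6.167 < 9.348, we do not reject H₀.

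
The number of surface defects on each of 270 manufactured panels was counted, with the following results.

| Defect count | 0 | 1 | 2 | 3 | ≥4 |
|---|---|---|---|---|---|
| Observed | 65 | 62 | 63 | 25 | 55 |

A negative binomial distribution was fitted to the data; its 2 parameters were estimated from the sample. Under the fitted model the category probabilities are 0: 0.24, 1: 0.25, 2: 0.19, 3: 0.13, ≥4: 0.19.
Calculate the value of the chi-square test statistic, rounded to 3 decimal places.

Expected counts E_i = n·p_i: 270×0.24 = 64.8, 270×0.25 = 67.5, 270×0.19 = 51.3, 270×0.13 = 35.1, 270×0.19 = 51.3.
χ² = (65−64.8)²/64.8 + (62−67.5)²/67.5 + (63−51.3)²/51.3 + (25−35.1)²/35.1 + (55−51.3)²/51.3
   = 0.0006 + 0.4481 + 2.6684 + 2.9063 + 0.2669
Sum = 6.290

6.290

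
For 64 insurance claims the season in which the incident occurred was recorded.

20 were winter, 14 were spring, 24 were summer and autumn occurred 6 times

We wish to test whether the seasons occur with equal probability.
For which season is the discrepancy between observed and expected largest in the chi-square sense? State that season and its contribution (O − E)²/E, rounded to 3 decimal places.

Under H₀ each category has probability 1/4, so each expected count is 64/4 = 16.
winter: (20 − 16)²/16 = 16/16 = 1.0000
spring: (14 − 16)²/16 = 4/16 = 0.2500
summer: (24 − 16)²/16 = 64/16 = 4.0000
autumn: (6 − 16)²/16 = 100/16 = 6.2500
The largest term is for autumn: 6.250.

autumn, 6.250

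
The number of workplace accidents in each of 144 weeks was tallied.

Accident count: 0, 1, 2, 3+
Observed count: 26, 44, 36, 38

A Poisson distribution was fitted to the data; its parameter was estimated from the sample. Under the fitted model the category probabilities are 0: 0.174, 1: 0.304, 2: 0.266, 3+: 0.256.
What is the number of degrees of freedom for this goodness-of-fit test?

There are k = 4 categories and 1 parameter estimated from the data, so df = 4 − 1 − 1 = 2.

2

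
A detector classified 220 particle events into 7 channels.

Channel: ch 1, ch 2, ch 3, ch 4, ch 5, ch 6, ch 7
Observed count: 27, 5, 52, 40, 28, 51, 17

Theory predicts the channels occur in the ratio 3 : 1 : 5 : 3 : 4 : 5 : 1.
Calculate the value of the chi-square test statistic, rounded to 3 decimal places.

14.733

Ratio total = 22. Expected counts: 220×3/22 = 30, 220×1/22 = 10, 220×5/22 = 50, 220×3/22 = 30, 220×4/22 = 40, 220×5/22 = 50, 220×1/22 = 10.
χ² = (27−30)²/30 + (5−10)²/10 + (52−50)²/50 + (40−30)²/30 + (28−40)²/40 + (51−50)²/50 + (17−10)²/10
   = 0.3000 + 2.5000 + 0.0800 + 3.3333 + 3.6000 + 0.0200 + 4.9000
Sum = 14.733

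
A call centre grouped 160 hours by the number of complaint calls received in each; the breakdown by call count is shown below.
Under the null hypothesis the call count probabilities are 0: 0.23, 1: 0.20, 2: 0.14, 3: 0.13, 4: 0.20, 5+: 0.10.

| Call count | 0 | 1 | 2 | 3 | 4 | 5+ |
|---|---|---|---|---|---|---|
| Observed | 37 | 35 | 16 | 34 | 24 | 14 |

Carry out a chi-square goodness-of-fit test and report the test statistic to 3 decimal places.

12.738

Expected counts E_i = n·p_i: 160×0.23 = 36.8, 160×0.20 = 32, 160×0.14 = 22.4, 160×0.13 = 20.8, 160×0.20 = 32, 160×0.10 = 16.
χ² = (37−36.8)²/36.8 + (35−32)²/32 + (16−22.4)²/22.4 + (34−20.8)²/20.8 + (24−32)²/32 + (14−16)²/16
   = 0.0011 + 0.2813 + 1.8286 + 8.3769 + 2.0000 + 0.2500
Sum = 12.738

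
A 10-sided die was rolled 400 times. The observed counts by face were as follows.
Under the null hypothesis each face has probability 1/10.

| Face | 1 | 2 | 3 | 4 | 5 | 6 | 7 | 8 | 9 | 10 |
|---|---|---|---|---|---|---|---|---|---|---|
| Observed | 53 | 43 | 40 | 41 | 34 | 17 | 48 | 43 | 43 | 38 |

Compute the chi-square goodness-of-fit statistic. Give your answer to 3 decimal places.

Under H₀ each category has probability 1/10, so each expected count is 400/10 = 40.
cat         O        E   (O−E)²/E
1          53       40     4.2250
2          43       40     0.2250
3          40       40     0.0000
4          41       40     0.0250
5          34       40     0.9000
6          17       40    13.2250
7          48       40     1.6000
8          43       40     0.2250
9          43       40     0.2250
10         38       40     0.1000
Sum = 20.750

20.750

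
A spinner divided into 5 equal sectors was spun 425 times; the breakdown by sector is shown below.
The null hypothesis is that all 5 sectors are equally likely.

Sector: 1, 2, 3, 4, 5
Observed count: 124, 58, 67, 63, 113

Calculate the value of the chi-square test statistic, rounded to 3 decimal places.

Expected count for each of the 5 categories: 425/5 = 85.
1: (124 − 85)²/85 = 1521/85 = 17.8941
2: (58 − 85)²/85 = 729/85 = 8.5765
3: (67 − 85)²/85 = 324/85 = 3.8118
4: (63 − 85)²/85 = 484/85 = 5.6941
5: (113 − 85)²/85 = 784/85 = 9.2235
Sum = 45.200

45.200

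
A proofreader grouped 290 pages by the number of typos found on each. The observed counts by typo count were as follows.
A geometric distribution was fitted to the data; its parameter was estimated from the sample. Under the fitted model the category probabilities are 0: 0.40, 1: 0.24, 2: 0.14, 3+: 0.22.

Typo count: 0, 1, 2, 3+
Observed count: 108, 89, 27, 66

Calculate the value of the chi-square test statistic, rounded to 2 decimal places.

Expected counts E_i = n·p_i: 290×0.40 = 116, 290×0.24 = 69.6, 290×0.14 = 40.6, 290×0.22 = 63.8.
cat         O        E   (O−E)²/E
0         108      116      0.552
1          89     69.6      5.407
2          27     40.6      4.556
3+         66     63.8      0.076
Sum = 10.59

10.59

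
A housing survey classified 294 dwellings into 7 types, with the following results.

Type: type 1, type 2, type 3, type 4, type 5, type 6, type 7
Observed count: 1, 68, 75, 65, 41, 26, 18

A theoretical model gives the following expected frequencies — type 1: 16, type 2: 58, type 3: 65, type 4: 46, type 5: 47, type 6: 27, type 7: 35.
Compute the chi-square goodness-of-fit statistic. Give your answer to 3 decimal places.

cat         O        E   (O−E)²/E
type 1      1       16    14.0625
type 2     68       58     1.7241
type 3     75       65     1.5385
type 4     65       46     7.8478
type 5     41       47     0.7660
type 6     26       27     0.0370
type 7     18       35     8.2571
Sum = 34.233

34.233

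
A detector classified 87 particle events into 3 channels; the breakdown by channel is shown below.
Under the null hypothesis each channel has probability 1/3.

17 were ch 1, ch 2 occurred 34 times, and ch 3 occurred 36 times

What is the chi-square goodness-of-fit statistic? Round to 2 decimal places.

Under H₀ each category has probability 1/3, so each expected count is 87/3 = 29.
χ² = (17−29)²/29 + (34−29)²/29 + (36−29)²/29
   = 4.966 + 0.862 + 1.690
Sum = 7.52

7.52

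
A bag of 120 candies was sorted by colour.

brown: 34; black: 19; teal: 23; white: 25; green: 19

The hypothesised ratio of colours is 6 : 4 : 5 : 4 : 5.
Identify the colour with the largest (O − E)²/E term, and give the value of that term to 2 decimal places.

green, 1.44

Ratio total = 24. Expected counts: 120×6/24 = 30, 120×4/24 = 20, 120×5/24 = 25, 120×4/24 = 20, 120×5/24 = 25.
brown: (34 − 30)²/30 = 16/30 = 0.533
black: (19 − 20)²/20 = 1/20 = 0.050
teal: (23 − 25)²/25 = 4/25 = 0.160
white: (25 − 20)²/20 = 25/20 = 1.250
green: (19 − 25)²/25 = 36/25 = 1.440
The largest term is for green: 1.44.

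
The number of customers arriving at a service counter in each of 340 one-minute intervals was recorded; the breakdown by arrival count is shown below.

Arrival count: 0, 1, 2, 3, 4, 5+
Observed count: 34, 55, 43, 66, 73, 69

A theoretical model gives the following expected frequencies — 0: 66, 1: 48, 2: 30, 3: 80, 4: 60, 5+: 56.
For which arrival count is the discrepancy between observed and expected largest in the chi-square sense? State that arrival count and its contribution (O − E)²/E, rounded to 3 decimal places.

0, 15.515

χ² = (34−66)²/66 + (55−48)²/48 + (43−30)²/30 + (66−80)²/80 + (73−60)²/60 + (69−56)²/56
   = 15.5152 + 1.0208 + 5.6333 + 2.4500 + 2.8167 + 3.0179
The largest term is for 0: 15.515.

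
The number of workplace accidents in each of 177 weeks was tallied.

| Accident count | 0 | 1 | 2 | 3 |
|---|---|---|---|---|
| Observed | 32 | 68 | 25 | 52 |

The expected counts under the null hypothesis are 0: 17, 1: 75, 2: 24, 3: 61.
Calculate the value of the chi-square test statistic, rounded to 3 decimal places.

15.258

χ² = (32−17)²/17 + (68−75)²/75 + (25−24)²/24 + (52−61)²/61
   = 13.2353 + 0.6533 + 0.0417 + 1.3279
Sum = 15.258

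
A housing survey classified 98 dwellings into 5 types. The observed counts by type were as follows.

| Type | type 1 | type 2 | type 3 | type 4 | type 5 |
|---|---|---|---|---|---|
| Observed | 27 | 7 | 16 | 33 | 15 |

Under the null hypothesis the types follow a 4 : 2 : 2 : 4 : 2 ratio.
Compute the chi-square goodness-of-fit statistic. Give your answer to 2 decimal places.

Ratio total = 14. Expected counts: 98×4/14 = 28, 98×2/14 = 14, 98×2/14 = 14, 98×4/14 = 28, 98×2/14 = 14.
χ² = (27−28)²/28 + (7−14)²/14 + (16−14)²/14 + (33−28)²/28 + (15−14)²/14
   = 0.036 + 3.500 + 0.286 + 0.893 + 0.071
Sum = 4.79

4.79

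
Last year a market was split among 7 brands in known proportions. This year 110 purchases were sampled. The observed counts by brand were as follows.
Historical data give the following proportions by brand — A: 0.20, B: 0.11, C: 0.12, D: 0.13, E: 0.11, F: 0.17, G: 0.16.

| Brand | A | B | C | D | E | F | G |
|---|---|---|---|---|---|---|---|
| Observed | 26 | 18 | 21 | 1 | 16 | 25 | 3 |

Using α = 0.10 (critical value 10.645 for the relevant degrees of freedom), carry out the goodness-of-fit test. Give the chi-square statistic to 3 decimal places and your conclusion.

Expected counts E_i = n·p_i: 110×0.20 = 22, 110×0.11 = 12.1, 110×0.12 = 13.2, 110×0.13 = 14.3, 110×0.11 = 12.1, 110×0.17 = 18.7, 110×0.16 = 17.6.
χ² = (26−22)²/22 + (18−12.1)²/12.1 + (21−13.2)²/13.2 + (1−14.3)²/14.3 + (16−12.1)²/12.1 + (25−18.7)²/18.7 + (3−17.6)²/17.6
   = 0.7273 + 2.8769 + 4.6091 + 12.3699 + 1.2570 + 2.1225 + 12.1114
Sum = 36.074
df = 6. Since 36.074 > 10.645, we reject H₀.

36.074; reject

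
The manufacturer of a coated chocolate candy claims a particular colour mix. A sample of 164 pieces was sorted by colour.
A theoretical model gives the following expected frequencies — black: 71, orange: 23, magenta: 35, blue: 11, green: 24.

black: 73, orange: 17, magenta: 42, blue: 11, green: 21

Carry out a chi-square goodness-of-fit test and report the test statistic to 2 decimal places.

cat          O        E   (O−E)²/E
black       73       71      0.056
orange      17       23      1.565
magenta     42       35      1.400
blue        11       11      0.000
green       21       24      0.375
Sum = 3.40

3.40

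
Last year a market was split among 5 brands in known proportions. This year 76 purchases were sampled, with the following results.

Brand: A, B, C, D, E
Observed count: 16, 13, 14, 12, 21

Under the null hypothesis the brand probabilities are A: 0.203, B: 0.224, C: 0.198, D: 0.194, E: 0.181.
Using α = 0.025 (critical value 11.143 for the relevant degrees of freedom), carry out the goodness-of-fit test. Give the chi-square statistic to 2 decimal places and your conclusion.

Expected counts E_i = n·p_i: 76×0.203 = 15.428, 76×0.224 = 17.024, 76×0.198 = 15.048, 76×0.194 = 14.744, 76×0.181 = 13.756.
A: (16 − 15.428)²/15.428 = 0.327184/15.428 = 0.021
B: (13 − 17.024)²/17.024 = 16.192576/17.024 = 0.951
C: (14 − 15.048)²/15.048 = 1.098304/15.048 = 0.073
D: (12 − 14.744)²/14.744 = 7.529536/14.744 = 0.511
E: (21 − 13.756)²/13.756 = 52.475536/13.756 = 3.815
Sum = 5.37
df = 4. Since 5.37 < 11.143, we do not reject H₀.

5.37; do not reject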